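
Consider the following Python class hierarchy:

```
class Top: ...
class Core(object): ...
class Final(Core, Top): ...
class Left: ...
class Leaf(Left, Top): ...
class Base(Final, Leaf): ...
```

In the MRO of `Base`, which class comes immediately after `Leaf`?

Left

L[Base] = Base + merge(L[Final], L[Leaf], [Final Leaf])
  take Final:  [Final Core Top object] + [Leaf Left Top object] + [Final Leaf]
  take Core:  [Core Top object] + [Leaf Left Top object] + [Leaf]
  take Leaf:  [Top object] + [Leaf Left Top object] + [Leaf]
  take Left:  [Top object] + [Left Top object]
  take Top:  [Top object] + [Top object]
  take object:  [object] + [object]
MRO: Base Final Core Leaf Left Top object
Leaf is at position 3; next is Left.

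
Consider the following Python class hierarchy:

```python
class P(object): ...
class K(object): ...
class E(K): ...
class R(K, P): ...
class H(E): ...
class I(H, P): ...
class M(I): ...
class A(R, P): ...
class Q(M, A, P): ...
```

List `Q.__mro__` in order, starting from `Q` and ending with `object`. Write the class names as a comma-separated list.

L[Q] = Q + merge(L[M], L[A], L[P], [M A P])
  take M:  [M I H E K P object] + [A R K P object] + [P object] + [M A P]
  take I:  [I H E K P object] + [A R K P object] + [P object] + [A P]
  take H:  [H E K P object] + [A R K P object] + [P object] + [A P]
  take E:  [E K P object] + [A R K P object] + [P object] + [A P]
  take A:  [K P object] + [A R K P object] + [P object] + [A P]
  take R:  [K P object] + [R K P object] + [P object] + [P]
  take K:  [K P object] + [K P object] + [P object] + [P]
  take P:  [P object] + [P object] + [P object] + [P]
  take object:  [object] + [object] + [object]

Q, M, I, H, E, A, R, K, P, object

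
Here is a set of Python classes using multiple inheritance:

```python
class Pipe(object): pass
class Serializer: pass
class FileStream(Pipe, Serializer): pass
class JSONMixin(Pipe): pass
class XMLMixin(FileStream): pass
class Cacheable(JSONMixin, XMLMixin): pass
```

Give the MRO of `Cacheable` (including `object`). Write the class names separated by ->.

Cacheable -> JSONMixin -> XMLMixin -> FileStream -> Pipe -> Serializer -> object

L[Cacheable] = Cacheable + merge(L[JSONMixin], L[XMLMixin], [JSONMixin XMLMixin])
  take JSONMixin:  [JSONMixin Pipe object] + [XMLMixin FileStream Pipe Serializer object] + [JSONMixin XMLMixin]
  take XMLMixin:  [Pipe object] + [XMLMixin FileStream Pipe Serializer object] + [XMLMixin]
  take FileStream:  [Pipe object] + [FileStream Pipe Serializer object]
  take Pipe:  [Pipe object] + [Pipe Serializer object]
  take Serializer:  [object] + [Serializer object]
  take object:  [object] + [object]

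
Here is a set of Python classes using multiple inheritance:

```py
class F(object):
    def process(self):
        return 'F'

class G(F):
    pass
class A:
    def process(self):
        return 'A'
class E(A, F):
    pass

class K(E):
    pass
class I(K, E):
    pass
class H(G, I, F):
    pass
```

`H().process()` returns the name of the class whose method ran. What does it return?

A

L[H] = H + merge(L[G], L[I], L[F], [G I F])
  take G:  [G F object] + [I K E A F object] + [F object] + [G I F]
  take I:  [F object] + [I K E A F object] + [F object] + [I F]
  take K:  [F object] + [K E A F object] + [F object] + [F]
  take E:  [F object] + [E A F object] + [F object] + [F]
  take A:  [F object] + [A F object] + [F object] + [F]
  take F:  [F object] + [F object] + [F object] + [F]
  take object:  [object] + [object] + [object]
MRO: H G I K E A F object
process is defined in: A, F. First along the MRO is A.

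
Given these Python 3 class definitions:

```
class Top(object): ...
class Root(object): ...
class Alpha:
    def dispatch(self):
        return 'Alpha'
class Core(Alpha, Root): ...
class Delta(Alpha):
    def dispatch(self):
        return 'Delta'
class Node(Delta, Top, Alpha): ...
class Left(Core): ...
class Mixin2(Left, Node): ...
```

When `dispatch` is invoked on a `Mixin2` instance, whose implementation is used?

Delta

L[Mixin2] = Mixin2 + merge(L[Left], L[Node], [Left Node])
  take Left:  [Left Core Alpha Root object] + [Node Delta Top Alpha object] + [Left Node]
  take Core:  [Core Alpha Root object] + [Node Delta Top Alpha object] + [Node]
  take Node:  [Alpha Root object] + [Node Delta Top Alpha object] + [Node]
  take Delta:  [Alpha Root object] + [Delta Top Alpha object]
  take Top:  [Alpha Root object] + [Top Alpha object]
  take Alpha:  [Alpha Root object] + [Alpha object]
  take Root:  [Root object] + [object]
  take object:  [object] + [object]
MRO: Mixin2 Left Core Node Delta Top Alpha Root object
dispatch is defined in: Alpha, Delta. First along the MRO is Delta.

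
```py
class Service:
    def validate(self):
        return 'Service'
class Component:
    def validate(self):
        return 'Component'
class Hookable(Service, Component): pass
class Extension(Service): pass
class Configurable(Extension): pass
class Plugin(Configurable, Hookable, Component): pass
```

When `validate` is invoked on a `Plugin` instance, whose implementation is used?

Service

L[Plugin] = Plugin + merge(L[Configurable], L[Hookable], L[Component], [Configurable Hookable Component])
  take Configurable:  [Configurable Extension Service object] + [Hookable Service Component object] + [Component object] + [Configurable Hookable Component]
  take Extension:  [Extension Service object] + [Hookable Service Component object] + [Component object] + [Hookable Component]
  take Hookable:  [Service object] + [Hookable Service Component object] + [Component object] + [Hookable Component]
  take Service:  [Service object] + [Service Component object] + [Component object] + [Component]
  take Component:  [object] + [Component object] + [Component object] + [Component]
  take object:  [object] + [object] + [object]
MRO: Plugin Configurable Extension Hookable Service Component object
validate is defined in: Component, Service. First along the MRO is Service.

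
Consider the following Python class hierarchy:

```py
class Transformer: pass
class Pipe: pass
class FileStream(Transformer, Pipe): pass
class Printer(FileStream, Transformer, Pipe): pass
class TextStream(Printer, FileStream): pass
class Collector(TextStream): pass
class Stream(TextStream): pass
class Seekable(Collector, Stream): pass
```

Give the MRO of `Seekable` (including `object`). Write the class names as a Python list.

L[Seekable] = Seekable + merge(L[Collector], L[Stream], [Collector Stream])
  take Collector:  [Collector TextStream Printer FileStream Transformer Pipe object] + [Stream TextStream Printer FileStream Transformer Pipe object] + [Collector Stream]
  take Stream:  [TextStream Printer FileStream Transformer Pipe object] + [Stream TextStream Printer FileStream Transformer Pipe object] + [Stream]
  take TextStream:  [TextStream Printer FileStream Transformer Pipe object] + [TextStream Printer FileStream Transformer Pipe object]
  take Printer:  [Printer FileStream Transformer Pipe object] + [Printer FileStream Transformer Pipe object]
  take FileStream:  [FileStream Transformer Pipe object] + [FileStream Transformer Pipe object]
  take Transformer:  [Transformer Pipe object] + [Transformer Pipe object]
  take Pipe:  [Pipe object] + [Pipe object]
  take object:  [object] + [object]

[Seekable, Collector, Stream, TextStream, Printer, FileStream, Transformer, Pipe, object]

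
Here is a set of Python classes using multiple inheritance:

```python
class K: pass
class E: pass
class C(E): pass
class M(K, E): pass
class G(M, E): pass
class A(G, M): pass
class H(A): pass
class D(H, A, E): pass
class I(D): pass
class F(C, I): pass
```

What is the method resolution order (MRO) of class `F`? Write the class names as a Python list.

[F, C, I, D, H, A, G, M, K, E, object]

L[F] = F + merge(L[C], L[I], [C I])
  take C:  [C E object] + [I D H A G M K E object] + [C I]
  take I:  [E object] + [I D H A G M K E object] + [I]
  take D:  [E object] + [D H A G M K E object]
  take H:  [E object] + [H A G M K E object]
  take A:  [E object] + [A G M K E object]
  take G:  [E object] + [G M K E object]
  take M:  [E object] + [M K E object]
  take K:  [E object] + [K E object]
  take E:  [E object] + [E object]
  take object:  [object] + [object]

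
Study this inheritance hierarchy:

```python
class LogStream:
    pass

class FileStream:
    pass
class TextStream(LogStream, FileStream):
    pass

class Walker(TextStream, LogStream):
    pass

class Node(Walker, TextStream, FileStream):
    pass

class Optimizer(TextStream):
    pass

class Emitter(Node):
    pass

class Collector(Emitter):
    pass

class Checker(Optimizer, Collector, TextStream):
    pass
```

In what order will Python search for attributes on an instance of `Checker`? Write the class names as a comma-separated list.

L[Checker] = Checker + merge(L[Optimizer], L[Collector], L[TextStream], [Optimizer Collector TextStream])
  take Optimizer:  [Optimizer TextStream LogStream FileStream object] + [Collector Emitter Node Walker TextStream LogStream FileStream object] + [TextStream LogStream FileStream object] + [Optimizer Collector TextStream]
  take Collector:  [TextStream LogStream FileStream object] + [Collector Emitter Node Walker TextStream LogStream FileStream object] + [TextStream LogStream FileStream object] + [Collector TextStream]
  take Emitter:  [TextStream LogStream FileStream object] + [Emitter Node Walker TextStream LogStream FileStream object] + [TextStream LogStream FileStream object] + [TextStream]
  take Node:  [TextStream LogStream FileStream object] + [Node Walker TextStream LogStream FileStream object] + [TextStream LogStream FileStream object] + [TextStream]
  take Walker:  [TextStream LogStream FileStream object] + [Walker TextStream LogStream FileStream object] + [TextStream LogStream FileStream object] + [TextStream]
  take TextStream:  [TextStream LogStream FileStream object] + [TextStream LogStream FileStream object] + [TextStream LogStream FileStream object] + [TextStream]
  take LogStream:  [LogStream FileStream object] + [LogStream FileStream object] + [LogStream FileStream object]
  take FileStream:  [FileStream object] + [FileStream object] + [FileStream object]
  take object:  [object] + [object] + [object]

Checker, Optimizer, Collector, Emitter, Node, Walker, TextStream, LogStream, FileStream, object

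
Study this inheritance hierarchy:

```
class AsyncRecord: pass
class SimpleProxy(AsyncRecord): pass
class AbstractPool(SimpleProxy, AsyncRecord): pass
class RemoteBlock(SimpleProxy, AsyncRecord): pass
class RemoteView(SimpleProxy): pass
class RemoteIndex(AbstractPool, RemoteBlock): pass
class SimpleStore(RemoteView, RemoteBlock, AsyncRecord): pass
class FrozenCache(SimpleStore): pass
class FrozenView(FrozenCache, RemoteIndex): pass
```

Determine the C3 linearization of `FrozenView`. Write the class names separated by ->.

L[FrozenView] = FrozenView + merge(L[FrozenCache], L[RemoteIndex], [FrozenCache RemoteIndex])
  take FrozenCache:  [FrozenCache SimpleStore RemoteView RemoteBlock SimpleProxy AsyncRecord object] + [RemoteIndex AbstractPool RemoteBlock SimpleProxy AsyncRecord object] + [FrozenCache RemoteIndex]
  take SimpleStore:  [SimpleStore RemoteView RemoteBlock SimpleProxy AsyncRecord object] + [RemoteIndex AbstractPool RemoteBlock SimpleProxy AsyncRecord object] + [RemoteIndex]
  take RemoteView:  [RemoteView RemoteBlock SimpleProxy AsyncRecord object] + [RemoteIndex AbstractPool RemoteBlock SimpleProxy AsyncRecord object] + [RemoteIndex]
  take RemoteIndex:  [RemoteBlock SimpleProxy AsyncRecord object] + [RemoteIndex AbstractPool RemoteBlock SimpleProxy AsyncRecord object] + [RemoteIndex]
  take AbstractPool:  [RemoteBlock SimpleProxy AsyncRecord object] + [AbstractPool RemoteBlock SimpleProxy AsyncRecord object]
  take RemoteBlock:  [RemoteBlock SimpleProxy AsyncRecord object] + [RemoteBlock SimpleProxy AsyncRecord object]
  take SimpleProxy:  [SimpleProxy AsyncRecord object] + [SimpleProxy AsyncRecord object]
  take AsyncRecord:  [AsyncRecord object] + [AsyncRecord object]
  take object:  [object] + [object]

FrozenView -> FrozenCache -> SimpleStore -> RemoteView -> RemoteIndex -> AbstractPool -> RemoteBlock -> SimpleProxy -> AsyncRecord -> object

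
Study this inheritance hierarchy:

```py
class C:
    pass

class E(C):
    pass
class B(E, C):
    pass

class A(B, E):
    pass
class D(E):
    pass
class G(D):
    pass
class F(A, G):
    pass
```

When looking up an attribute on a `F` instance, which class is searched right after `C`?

object

L[F] = F + merge(L[A], L[G], [A G])
  take A:  [A B E C object] + [G D E C object] + [A G]
  take B:  [B E C object] + [G D E C object] + [G]
  take G:  [E C object] + [G D E C object] + [G]
  take D:  [E C object] + [D E C object]
  take E:  [E C object] + [E C object]
  take C:  [C object] + [C object]
  take object:  [object] + [object]
MRO: F A B G D E C object
C is at position 6; next is object.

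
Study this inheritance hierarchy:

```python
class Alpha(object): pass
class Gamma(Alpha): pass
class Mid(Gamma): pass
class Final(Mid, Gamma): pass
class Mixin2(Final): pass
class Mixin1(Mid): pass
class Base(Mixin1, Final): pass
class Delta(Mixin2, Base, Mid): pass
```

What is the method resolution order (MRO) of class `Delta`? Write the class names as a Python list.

[Delta, Mixin2, Base, Mixin1, Final, Mid, Gamma, Alpha, object]

L[Delta] = Delta + merge(L[Mixin2], L[Base], L[Mid], [Mixin2 Base Mid])
  take Mixin2:  [Mixin2 Final Mid Gamma Alpha object] + [Base Mixin1 Final Mid Gamma Alpha object] + [Mid Gamma Alpha object] + [Mixin2 Base Mid]
  take Base:  [Final Mid Gamma Alpha object] + [Base Mixin1 Final Mid Gamma Alpha object] + [Mid Gamma Alpha object] + [Base Mid]
  take Mixin1:  [Final Mid Gamma Alpha object] + [Mixin1 Final Mid Gamma Alpha object] + [Mid Gamma Alpha object] + [Mid]
  take Final:  [Final Mid Gamma Alpha object] + [Final Mid Gamma Alpha object] + [Mid Gamma Alpha object] + [Mid]
  take Mid:  [Mid Gamma Alpha object] + [Mid Gamma Alpha object] + [Mid Gamma Alpha object] + [Mid]
  take Gamma:  [Gamma Alpha object] + [Gamma Alpha object] + [Gamma Alpha object]
  take Alpha:  [Alpha object] + [Alpha object] + [Alpha object]
  take object:  [object] + [object] + [object]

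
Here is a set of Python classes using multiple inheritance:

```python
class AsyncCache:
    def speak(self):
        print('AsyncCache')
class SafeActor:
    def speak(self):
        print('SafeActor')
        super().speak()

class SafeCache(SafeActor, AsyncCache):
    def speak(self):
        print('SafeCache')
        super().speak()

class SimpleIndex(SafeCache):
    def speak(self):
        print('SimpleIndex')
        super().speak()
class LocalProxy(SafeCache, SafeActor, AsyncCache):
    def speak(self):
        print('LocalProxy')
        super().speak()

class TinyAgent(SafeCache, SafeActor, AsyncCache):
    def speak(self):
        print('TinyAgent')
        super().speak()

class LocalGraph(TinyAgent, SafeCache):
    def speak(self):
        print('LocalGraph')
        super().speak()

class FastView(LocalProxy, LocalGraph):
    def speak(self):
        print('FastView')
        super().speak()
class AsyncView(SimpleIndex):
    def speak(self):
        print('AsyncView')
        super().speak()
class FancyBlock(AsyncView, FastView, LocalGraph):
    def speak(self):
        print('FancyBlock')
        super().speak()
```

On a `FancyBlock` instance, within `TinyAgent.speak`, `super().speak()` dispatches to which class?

L[FancyBlock] = FancyBlock + merge(L[AsyncView], L[FastView], L[LocalGraph], [AsyncView FastView LocalGraph])
  take AsyncView:  [AsyncView SimpleIndex SafeCache SafeActor AsyncCache object] + [FastView LocalProxy LocalGraph TinyAgent SafeCache SafeActor AsyncCache object] + [LocalGraph TinyAgent SafeCache SafeActor AsyncCache object] + [AsyncView FastView LocalGraph]
  take SimpleIndex:  [SimpleIndex SafeCache SafeActor AsyncCache object] + [FastView LocalProxy LocalGraph TinyAgent SafeCache SafeActor AsyncCache object] + [LocalGraph TinyAgent SafeCache SafeActor AsyncCache object] + [FastView LocalGraph]
  take FastView:  [SafeCache SafeActor AsyncCache object] + [FastView LocalProxy LocalGraph TinyAgent SafeCache SafeActor AsyncCache object] + [LocalGraph TinyAgent SafeCache SafeActor AsyncCache object] + [FastView LocalGraph]
  take LocalProxy:  [SafeCache SafeActor AsyncCache object] + [LocalProxy LocalGraph TinyAgent SafeCache SafeActor AsyncCache object] + [LocalGraph TinyAgent SafeCache SafeActor AsyncCache object] + [LocalGraph]
  take LocalGraph:  [SafeCache SafeActor AsyncCache object] + [LocalGraph TinyAgent SafeCache SafeActor AsyncCache object] + [LocalGraph TinyAgent SafeCache SafeActor AsyncCache object] + [LocalGraph]
  take TinyAgent:  [SafeCache SafeActor AsyncCache object] + [TinyAgent SafeCache SafeActor AsyncCache object] + [TinyAgent SafeCache SafeActor AsyncCache object]
  take SafeCache:  [SafeCache SafeActor AsyncCache object] + [SafeCache SafeActor AsyncCache object] + [SafeCache SafeActor AsyncCache object]
  take SafeActor:  [SafeActor AsyncCache object] + [SafeActor AsyncCache object] + [SafeActor AsyncCache object]
  take AsyncCache:  [AsyncCache object] + [AsyncCache object] + [AsyncCache object]
  take object:  [object] + [object] + [object]
MRO: FancyBlock AsyncView SimpleIndex FastView LocalProxy LocalGraph TinyAgent SafeCache SafeActor AsyncCache object
super() in TinyAgent.speak on a FancyBlock instance goes to the class after TinyAgent in FancyBlock's MRO: SafeCache.

SafeCache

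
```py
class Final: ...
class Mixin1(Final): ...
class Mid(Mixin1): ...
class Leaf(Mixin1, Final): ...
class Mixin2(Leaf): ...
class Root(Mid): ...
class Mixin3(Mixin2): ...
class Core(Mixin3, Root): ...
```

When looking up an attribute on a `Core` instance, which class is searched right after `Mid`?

Mixin1

L[Core] = Core + merge(L[Mixin3], L[Root], [Mixin3 Root])
  take Mixin3:  [Mixin3 Mixin2 Leaf Mixin1 Final object] + [Root Mid Mixin1 Final object] + [Mixin3 Root]
  take Mixin2:  [Mixin2 Leaf Mixin1 Final object] + [Root Mid Mixin1 Final object] + [Root]
  take Leaf:  [Leaf Mixin1 Final object] + [Root Mid Mixin1 Final object] + [Root]
  take Root:  [Mixin1 Final object] + [Root Mid Mixin1 Final object] + [Root]
  take Mid:  [Mixin1 Final object] + [Mid Mixin1 Final object]
  take Mixin1:  [Mixin1 Final object] + [Mixin1 Final object]
  take Final:  [Final object] + [Final object]
  take object:  [object] + [object]
MRO: Core Mixin3 Mixin2 Leaf Root Mid Mixin1 Final object
Mid is at position 5; next is Mixin1.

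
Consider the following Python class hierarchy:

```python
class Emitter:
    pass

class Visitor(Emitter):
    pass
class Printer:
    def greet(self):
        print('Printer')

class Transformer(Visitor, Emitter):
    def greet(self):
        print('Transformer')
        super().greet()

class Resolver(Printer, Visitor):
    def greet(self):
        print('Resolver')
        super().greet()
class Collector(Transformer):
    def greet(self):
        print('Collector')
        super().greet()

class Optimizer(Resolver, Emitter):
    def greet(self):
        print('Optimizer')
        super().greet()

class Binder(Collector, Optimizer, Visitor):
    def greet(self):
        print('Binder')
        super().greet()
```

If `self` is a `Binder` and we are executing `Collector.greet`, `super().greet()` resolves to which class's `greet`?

Transformer

L[Binder] = Binder + merge(L[Collector], L[Optimizer], L[Visitor], [Collector Optimizer Visitor])
  take Collector:  [Collector Transformer Visitor Emitter object] + [Optimizer Resolver Printer Visitor Emitter object] + [Visitor Emitter object] + [Collector Optimizer Visitor]
  take Transformer:  [Transformer Visitor Emitter object] + [Optimizer Resolver Printer Visitor Emitter object] + [Visitor Emitter object] + [Optimizer Visitor]
  take Optimizer:  [Visitor Emitter object] + [Optimizer Resolver Printer Visitor Emitter object] + [Visitor Emitter object] + [Optimizer Visitor]
  take Resolver:  [Visitor Emitter object] + [Resolver Printer Visitor Emitter object] + [Visitor Emitter object] + [Visitor]
  take Printer:  [Visitor Emitter object] + [Printer Visitor Emitter object] + [Visitor Emitter object] + [Visitor]
  take Visitor:  [Visitor Emitter object] + [Visitor Emitter object] + [Visitor Emitter object] + [Visitor]
  take Emitter:  [Emitter object] + [Emitter object] + [Emitter object]
  take object:  [object] + [object] + [object]
MRO: Binder Collector Transformer Optimizer Resolver Printer Visitor Emitter object
super() in Collector.greet on a Binder instance goes to the class after Collector in Binder's MRO: Transformer.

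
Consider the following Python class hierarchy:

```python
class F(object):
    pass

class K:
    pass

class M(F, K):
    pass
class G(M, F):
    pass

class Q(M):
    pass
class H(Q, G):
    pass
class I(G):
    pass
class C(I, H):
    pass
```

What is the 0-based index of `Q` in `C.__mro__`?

3

L[C] = C + merge(L[I], L[H], [I H])
  take I:  [I G M F K object] + [H Q G M F K object] + [I H]
  take H:  [G M F K object] + [H Q G M F K object] + [H]
  take Q:  [G M F K object] + [Q G M F K object]
  take G:  [G M F K object] + [G M F K object]
  take M:  [M F K object] + [M F K object]
  take F:  [F K object] + [F K object]
  take K:  [K object] + [K object]
  take object:  [object] + [object]
MRO: C I H Q G M F K object
Q sits at index 3.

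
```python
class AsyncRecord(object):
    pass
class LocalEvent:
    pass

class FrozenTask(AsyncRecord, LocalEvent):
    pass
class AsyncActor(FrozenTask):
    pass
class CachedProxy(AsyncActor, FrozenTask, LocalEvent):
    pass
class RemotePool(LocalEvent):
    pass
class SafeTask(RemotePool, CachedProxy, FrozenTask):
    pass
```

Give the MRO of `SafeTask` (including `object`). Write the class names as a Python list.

L[SafeTask] = SafeTask + merge(L[RemotePool], L[CachedProxy], L[FrozenTask], [RemotePool CachedProxy FrozenTask])
  take RemotePool:  [RemotePool LocalEvent object] + [CachedProxy AsyncActor FrozenTask AsyncRecord LocalEvent object] + [FrozenTask AsyncRecord LocalEvent object] + [RemotePool CachedProxy FrozenTask]
  take CachedProxy:  [LocalEvent object] + [CachedProxy AsyncActor FrozenTask AsyncRecord LocalEvent object] + [FrozenTask AsyncRecord LocalEvent object] + [CachedProxy FrozenTask]
  take AsyncActor:  [LocalEvent object] + [AsyncActor FrozenTask AsyncRecord LocalEvent object] + [FrozenTask AsyncRecord LocalEvent object] + [FrozenTask]
  take FrozenTask:  [LocalEvent object] + [FrozenTask AsyncRecord LocalEvent object] + [FrozenTask AsyncRecord LocalEvent object] + [FrozenTask]
  take AsyncRecord:  [LocalEvent object] + [AsyncRecord LocalEvent object] + [AsyncRecord LocalEvent object]
  take LocalEvent:  [LocalEvent object] + [LocalEvent object] + [LocalEvent object]
  take object:  [object] + [object] + [object]

[SafeTask, RemotePool, CachedProxy, AsyncActor, FrozenTask, AsyncRecord, LocalEvent, object]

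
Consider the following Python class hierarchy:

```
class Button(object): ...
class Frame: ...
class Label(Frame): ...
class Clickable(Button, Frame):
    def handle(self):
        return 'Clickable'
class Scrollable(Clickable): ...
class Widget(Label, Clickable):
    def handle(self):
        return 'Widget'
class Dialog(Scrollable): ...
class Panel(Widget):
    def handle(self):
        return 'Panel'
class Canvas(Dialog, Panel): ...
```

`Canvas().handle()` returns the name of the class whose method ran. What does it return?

L[Canvas] = Canvas + merge(L[Dialog], L[Panel], [Dialog Panel])
  take Dialog:  [Dialog Scrollable Clickable Button Frame object] + [Panel Widget Label Clickable Button Frame object] + [Dialog Panel]
  take Scrollable:  [Scrollable Clickable Button Frame object] + [Panel Widget Label Clickable Button Frame object] + [Panel]
  take Panel:  [Clickable Button Frame object] + [Panel Widget Label Clickable Button Frame object] + [Panel]
  take Widget:  [Clickable Button Frame object] + [Widget Label Clickable Button Frame object]
  take Label:  [Clickable Button Frame object] + [Label Clickable Button Frame object]
  take Clickable:  [Clickable Button Frame object] + [Clickable Button Frame object]
  take Button:  [Button Frame object] + [Button Frame object]
  take Frame:  [Frame object] + [Frame object]
  take object:  [object] + [object]
MRO: Canvas Dialog Scrollable Panel Widget Label Clickable Button Frame object
handle is defined in: Clickable, Panel, Widget. First along the MRO is Panel.

Panel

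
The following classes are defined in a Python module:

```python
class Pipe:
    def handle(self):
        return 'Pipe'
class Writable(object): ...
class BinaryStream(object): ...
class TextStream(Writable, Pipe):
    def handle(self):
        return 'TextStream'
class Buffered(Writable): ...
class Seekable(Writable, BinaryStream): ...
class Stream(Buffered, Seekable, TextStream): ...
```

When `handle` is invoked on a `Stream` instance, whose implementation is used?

TextStream

L[Stream] = Stream + merge(L[Buffered], L[Seekable], L[TextStream], [Buffered Seekable TextStream])
  take Buffered:  [Buffered Writable object] + [Seekable Writable BinaryStream object] + [TextStream Writable Pipe object] + [Buffered Seekable TextStream]
  take Seekable:  [Writable object] + [Seekable Writable BinaryStream object] + [TextStream Writable Pipe object] + [Seekable TextStream]
  take TextStream:  [Writable object] + [Writable BinaryStream object] + [TextStream Writable Pipe object] + [TextStream]
  take Writable:  [Writable object] + [Writable BinaryStream object] + [Writable Pipe object]
  take BinaryStream:  [object] + [BinaryStream object] + [Pipe object]
  take Pipe:  [object] + [object] + [Pipe object]
  take object:  [object] + [object] + [object]
MRO: Stream Buffered Seekable TextStream Writable BinaryStream Pipe object
handle is defined in: Pipe, TextStream. First along the MRO is TextStream.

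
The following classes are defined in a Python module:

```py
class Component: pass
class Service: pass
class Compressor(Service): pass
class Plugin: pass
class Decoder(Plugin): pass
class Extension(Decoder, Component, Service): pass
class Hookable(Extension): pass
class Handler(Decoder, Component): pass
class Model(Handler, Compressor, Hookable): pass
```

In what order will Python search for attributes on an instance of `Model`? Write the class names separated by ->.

L[Model] = Model + merge(L[Handler], L[Compressor], L[Hookable], [Handler Compressor Hookable])
  take Handler:  [Handler Decoder Plugin Component object] + [Compressor Service object] + [Hookable Extension Decoder Plugin Component Service object] + [Handler Compressor Hookable]
  take Compressor:  [Decoder Plugin Component object] + [Compressor Service object] + [Hookable Extension Decoder Plugin Component Service object] + [Compressor Hookable]
  take Hookable:  [Decoder Plugin Component object] + [Service object] + [Hookable Extension Decoder Plugin Component Service object] + [Hookable]
  take Extension:  [Decoder Plugin Component object] + [Service object] + [Extension Decoder Plugin Component Service object]
  take Decoder:  [Decoder Plugin Component object] + [Service object] + [Decoder Plugin Component Service object]
  take Plugin:  [Plugin Component object] + [Service object] + [Plugin Component Service object]
  take Component:  [Component object] + [Service object] + [Component Service object]
  take Service:  [object] + [Service object] + [Service object]
  take object:  [object] + [object] + [object]

Model -> Handler -> Compressor -> Hookable -> Extension -> Decoder -> Plugin -> Component -> Service -> object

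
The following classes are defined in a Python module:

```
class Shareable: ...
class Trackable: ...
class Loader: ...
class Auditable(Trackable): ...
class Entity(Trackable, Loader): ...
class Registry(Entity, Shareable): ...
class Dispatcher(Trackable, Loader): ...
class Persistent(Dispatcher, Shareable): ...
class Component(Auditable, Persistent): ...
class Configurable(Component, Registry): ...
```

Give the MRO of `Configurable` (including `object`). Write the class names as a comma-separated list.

L[Configurable] = Configurable + merge(L[Component], L[Registry], [Component Registry])
  take Component:  [Component Auditable Persistent Dispatcher Trackable Loader Shareable object] + [Registry Entity Trackable Loader Shareable object] + [Component Registry]
  take Auditable:  [Auditable Persistent Dispatcher Trackable Loader Shareable object] + [Registry Entity Trackable Loader Shareable object] + [Registry]
  take Persistent:  [Persistent Dispatcher Trackable Loader Shareable object] + [Registry Entity Trackable Loader Shareable object] + [Registry]
  take Dispatcher:  [Dispatcher Trackable Loader Shareable object] + [Registry Entity Trackable Loader Shareable object] + [Registry]
  take Registry:  [Trackable Loader Shareable object] + [Registry Entity Trackable Loader Shareable object] + [Registry]
  take Entity:  [Trackable Loader Shareable object] + [Entity Trackable Loader Shareable object]
  take Trackable:  [Trackable Loader Shareable object] + [Trackable Loader Shareable object]
  take Loader:  [Loader Shareable object] + [Loader Shareable object]
  take Shareable:  [Shareable object] + [Shareable object]
  take object:  [object] + [object]

Configurable, Component, Auditable, Persistent, Dispatcher, Registry, Entity, Trackable, Loader, Shareable, object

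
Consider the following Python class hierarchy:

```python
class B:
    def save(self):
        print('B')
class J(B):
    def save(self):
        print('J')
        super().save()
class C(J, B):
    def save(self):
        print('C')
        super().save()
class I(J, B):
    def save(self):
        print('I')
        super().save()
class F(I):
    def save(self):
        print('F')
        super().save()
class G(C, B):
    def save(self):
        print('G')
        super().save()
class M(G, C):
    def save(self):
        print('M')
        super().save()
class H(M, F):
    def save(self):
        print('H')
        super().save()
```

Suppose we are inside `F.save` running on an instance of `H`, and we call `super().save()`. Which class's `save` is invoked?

I

L[H] = H + merge(L[M], L[F], [M F])
  take M:  [M G C J B object] + [F I J B object] + [M F]
  take G:  [G C J B object] + [F I J B object] + [F]
  take C:  [C J B object] + [F I J B object] + [F]
  take F:  [J B object] + [F I J B object] + [F]
  take I:  [J B object] + [I J B object]
  take J:  [J B object] + [J B object]
  take B:  [B object] + [B object]
  take object:  [object] + [object]
MRO: H M G C F I J B object
super() in F.save on a H instance goes to the class after F in H's MRO: I.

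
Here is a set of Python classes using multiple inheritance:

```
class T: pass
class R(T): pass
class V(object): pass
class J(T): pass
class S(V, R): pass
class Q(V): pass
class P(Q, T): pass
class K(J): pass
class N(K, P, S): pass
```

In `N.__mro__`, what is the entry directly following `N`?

L[N] = N + merge(L[K], L[P], L[S], [K P S])
  take K:  [K J T object] + [P Q V T object] + [S V R T object] + [K P S]
  take J:  [J T object] + [P Q V T object] + [S V R T object] + [P S]
  take P:  [T object] + [P Q V T object] + [S V R T object] + [P S]
  take Q:  [T object] + [Q V T object] + [S V R T object] + [S]
  take S:  [T object] + [V T object] + [S V R T object] + [S]
  take V:  [T object] + [V T object] + [V R T object]
  take R:  [T object] + [T object] + [R T object]
  take T:  [T object] + [T object] + [T object]
  take object:  [object] + [object] + [object]
MRO: N K J P Q S V R T object
N is at position 0; next is K.

K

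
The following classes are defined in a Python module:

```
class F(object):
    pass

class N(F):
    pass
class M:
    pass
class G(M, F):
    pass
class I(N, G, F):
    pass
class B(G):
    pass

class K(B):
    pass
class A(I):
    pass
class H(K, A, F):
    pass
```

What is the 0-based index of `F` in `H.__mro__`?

8

L[H] = H + merge(L[K], L[A], L[F], [K A F])
  take K:  [K B G M F object] + [A I N G M F object] + [F object] + [K A F]
  take B:  [B G M F object] + [A I N G M F object] + [F object] + [A F]
  take A:  [G M F object] + [A I N G M F object] + [F object] + [A F]
  take I:  [G M F object] + [I N G M F object] + [F object] + [F]
  take N:  [G M F object] + [N G M F object] + [F object] + [F]
  take G:  [G M F object] + [G M F object] + [F object] + [F]
  take M:  [M F object] + [M F object] + [F object] + [F]
  take F:  [F object] + [F object] + [F object] + [F]
  take object:  [object] + [object] + [object]
MRO: H K B A I N G M F object
F sits at index 8.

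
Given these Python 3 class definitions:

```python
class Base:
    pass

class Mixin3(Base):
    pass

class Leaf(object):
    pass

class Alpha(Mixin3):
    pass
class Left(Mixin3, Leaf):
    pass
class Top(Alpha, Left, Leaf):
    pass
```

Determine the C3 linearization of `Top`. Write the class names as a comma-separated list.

Top, Alpha, Left, Mixin3, Base, Leaf, object

L[Top] = Top + merge(L[Alpha], L[Left], L[Leaf], [Alpha Left Leaf])
  take Alpha:  [Alpha Mixin3 Base object] + [Left Mixin3 Base Leaf object] + [Leaf object] + [Alpha Left Leaf]
  take Left:  [Mixin3 Base object] + [Left Mixin3 Base Leaf object] + [Leaf object] + [Left Leaf]
  take Mixin3:  [Mixin3 Base object] + [Mixin3 Base Leaf object] + [Leaf object] + [Leaf]
  take Base:  [Base object] + [Base Leaf object] + [Leaf object] + [Leaf]
  take Leaf:  [object] + [Leaf object] + [Leaf object] + [Leaf]
  take object:  [object] + [object] + [object]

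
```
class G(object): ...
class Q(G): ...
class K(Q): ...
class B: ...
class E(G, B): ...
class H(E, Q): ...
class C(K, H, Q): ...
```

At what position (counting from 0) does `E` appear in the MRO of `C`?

L[C] = C + merge(L[K], L[H], L[Q], [K H Q])
  take K:  [K Q G object] + [H E Q G B object] + [Q G object] + [K H Q]
  take H:  [Q G object] + [H E Q G B object] + [Q G object] + [H Q]
  take E:  [Q G object] + [E Q G B object] + [Q G object] + [Q]
  take Q:  [Q G object] + [Q G B object] + [Q G object] + [Q]
  take G:  [G object] + [G B object] + [G object]
  take B:  [object] + [B object] + [object]
  take object:  [object] + [object] + [object]
MRO: C K H E Q G B object
E sits at index 3.

3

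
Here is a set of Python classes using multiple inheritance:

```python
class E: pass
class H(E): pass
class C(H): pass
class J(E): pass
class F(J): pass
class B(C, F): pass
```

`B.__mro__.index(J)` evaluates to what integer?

L[B] = B + merge(L[C], L[F], [C F])
  take C:  [C H E object] + [F J E object] + [C F]
  take H:  [H E object] + [F J E object] + [F]
  take F:  [E object] + [F J E object] + [F]
  take J:  [E object] + [J E object]
  take E:  [E object] + [E object]
  take object:  [object] + [object]
MRO: B C H F J E object
J sits at index 4.

4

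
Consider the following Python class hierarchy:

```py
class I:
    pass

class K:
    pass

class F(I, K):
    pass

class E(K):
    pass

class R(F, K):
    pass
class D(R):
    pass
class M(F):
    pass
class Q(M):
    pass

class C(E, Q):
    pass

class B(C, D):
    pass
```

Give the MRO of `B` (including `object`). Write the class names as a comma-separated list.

B, C, E, Q, M, D, R, F, I, K, object

L[B] = B + merge(L[C], L[D], [C D])
  take C:  [C E Q M F I K object] + [D R F I K object] + [C D]
  take E:  [E Q M F I K object] + [D R F I K object] + [D]
  take Q:  [Q M F I K object] + [D R F I K object] + [D]
  take M:  [M F I K object] + [D R F I K object] + [D]
  take D:  [F I K object] + [D R F I K object] + [D]
  take R:  [F I K object] + [R F I K object]
  take F:  [F I K object] + [F I K object]
  take I:  [I K object] + [I K object]
  take K:  [K object] + [K object]
  take object:  [object] + [object]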